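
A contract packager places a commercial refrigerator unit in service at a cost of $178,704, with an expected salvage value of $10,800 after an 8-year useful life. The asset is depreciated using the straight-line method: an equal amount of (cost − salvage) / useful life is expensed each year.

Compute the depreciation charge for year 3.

Depreciable base = $178,704 − $10,800 = $167,904.
Annual expense = $167,904 / 8 = $20,988.

$20,988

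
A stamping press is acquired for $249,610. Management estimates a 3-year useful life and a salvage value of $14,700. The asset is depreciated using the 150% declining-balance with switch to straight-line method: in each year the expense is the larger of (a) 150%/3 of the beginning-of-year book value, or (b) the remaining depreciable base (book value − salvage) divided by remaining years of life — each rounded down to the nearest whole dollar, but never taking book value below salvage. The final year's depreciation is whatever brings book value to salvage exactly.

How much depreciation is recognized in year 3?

$47,703

Depreciable base = $249,610 − $14,700 = $234,910.
Year 1: DB = ⌊$249,610 × 150%/3⌋ = $124,805; SL = ⌊$234,910/3⌋ = $78,303 → take DB $124,805. Book value $124,805.
Year 2: DB = ⌊$124,805 × 150%/3⌋ = $62,402; SL = ⌊$110,105/2⌋ = $55,052 → take DB $62,402. Book value $62,403.
Year 3 (final): $62,403 − $14,700 = $47,703. Book value $14,700.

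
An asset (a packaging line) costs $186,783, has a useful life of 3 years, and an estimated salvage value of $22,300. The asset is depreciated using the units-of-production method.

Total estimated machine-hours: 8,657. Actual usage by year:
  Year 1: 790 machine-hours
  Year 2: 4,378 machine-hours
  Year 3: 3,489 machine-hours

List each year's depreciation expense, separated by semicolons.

$15,010; $83,182; $66,291

Depreciable base = $186,783 − $22,300 = $164,483.
Rate = $164,483 / 8,657 machine-hours = $19 per machine-hour.
Year 1: 790 × $19 = $15,010. Book value $171,773.
Year 2: 4,378 × $19 = $83,182. Book value $88,591.
Year 3: 3,489 × $19 = $66,291. Book value $22,300.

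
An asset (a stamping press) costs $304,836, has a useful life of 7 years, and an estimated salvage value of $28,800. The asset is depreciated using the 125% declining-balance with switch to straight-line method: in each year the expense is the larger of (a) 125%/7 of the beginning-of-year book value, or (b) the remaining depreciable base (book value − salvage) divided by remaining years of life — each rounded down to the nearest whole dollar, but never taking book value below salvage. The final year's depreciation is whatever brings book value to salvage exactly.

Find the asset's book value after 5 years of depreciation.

$98,880

Depreciable base = $304,836 − $28,800 = $276,036.
Year 1: DB = ⌊$304,836 × 125%/7⌋ = $54,435; SL = ⌊$276,036/7⌋ = $39,433 → take DB $54,435. Book value $250,401.
Year 2: DB = ⌊$250,401 × 125%/7⌋ = $44,714; SL = ⌊$221,601/6⌋ = $36,933 → take DB $44,714. Book value $205,687.
Year 3: DB = ⌊$205,687 × 125%/7⌋ = $36,729; SL = ⌊$176,887/5⌋ = $35,377 → take DB $36,729. Book value $168,958.
Year 4: DB = ⌊$168,958 × 125%/7⌋ = $30,171; SL = ⌊$140,158/4⌋ = $35,039 → take SL $35,039. Book value $133,919.
Year 5: DB = ⌊$133,919 × 125%/7⌋ = $23,914; SL = ⌊$105,119/3⌋ = $35,039 → take SL $35,039. Book value $98,880.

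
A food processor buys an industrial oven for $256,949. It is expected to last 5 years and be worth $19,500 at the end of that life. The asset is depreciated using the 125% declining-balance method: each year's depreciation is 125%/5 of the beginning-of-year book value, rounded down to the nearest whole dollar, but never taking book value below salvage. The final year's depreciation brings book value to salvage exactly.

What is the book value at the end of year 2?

Depreciable base = $256,949 − $19,500 = $237,449.
Year 1: ⌊$256,949 × 125%/5⌋ = $64,237. Book value $192,712.
Year 2: ⌊$192,712 × 125%/5⌋ = $48,178. Book value $144,534.

$144,534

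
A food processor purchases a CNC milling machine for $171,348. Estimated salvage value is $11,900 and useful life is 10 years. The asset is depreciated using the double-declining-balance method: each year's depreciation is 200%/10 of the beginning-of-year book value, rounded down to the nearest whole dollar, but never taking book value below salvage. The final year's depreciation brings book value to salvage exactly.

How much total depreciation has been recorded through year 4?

$101,162

Depreciable base = $171,348 − $11,900 = $159,448.
Year 1: ⌊$171,348 × 200%/10⌋ = $34,269. Book value $137,079.
Year 2: ⌊$137,079 × 200%/10⌋ = $27,415. Book value $109,664.
Year 3: ⌊$109,664 × 200%/10⌋ = $21,932. Book value $87,732.
Year 4: ⌊$87,732 × 200%/10⌋ = $17,546. Book value $70,186.
Accumulated through year 4 = $171,348 − $70,186 = $101,162.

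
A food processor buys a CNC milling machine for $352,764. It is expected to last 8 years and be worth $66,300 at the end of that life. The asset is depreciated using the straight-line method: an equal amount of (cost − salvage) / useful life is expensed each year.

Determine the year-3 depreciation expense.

$35,808

Depreciable base = $352,764 − $66,300 = $286,464.
Annual expense = $286,464 / 8 = $35,808.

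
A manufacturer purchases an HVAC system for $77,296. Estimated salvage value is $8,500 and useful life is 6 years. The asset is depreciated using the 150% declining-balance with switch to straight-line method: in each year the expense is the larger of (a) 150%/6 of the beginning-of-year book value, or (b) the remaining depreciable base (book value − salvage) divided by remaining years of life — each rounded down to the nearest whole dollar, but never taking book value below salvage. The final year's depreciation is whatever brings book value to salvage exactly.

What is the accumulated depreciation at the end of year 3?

$44,686

Depreciable base = $77,296 − $8,500 = $68,796.
Year 1: DB = ⌊$77,296 × 150%/6⌋ = $19,324; SL = ⌊$68,796/6⌋ = $11,466 → take DB $19,324. Book value $57,972.
Year 2: DB = ⌊$57,972 × 150%/6⌋ = $14,493; SL = ⌊$49,472/5⌋ = $9,894 → take DB $14,493. Book value $43,479.
Year 3: DB = ⌊$43,479 × 150%/6⌋ = $10,869; SL = ⌊$34,979/4⌋ = $8,744 → take DB $10,869. Book value $32,610.
Accumulated through year 3 = $77,296 − $32,610 = $44,686.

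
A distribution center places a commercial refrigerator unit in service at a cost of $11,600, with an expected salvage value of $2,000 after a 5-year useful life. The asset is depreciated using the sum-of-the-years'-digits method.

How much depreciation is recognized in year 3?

Depreciable base = $11,600 − $2,000 = $9,600.
Sum of the years' digits = 5+4+3+2+1 = 15.
Year 1: $9,600 × 5/15 = $3,200. Book value $8,400.
Year 2: $9,600 × 4/15 = $2,560. Book value $5,840.
Year 3: $9,600 × 3/15 = $1,920. Book value $3,920.

$1,920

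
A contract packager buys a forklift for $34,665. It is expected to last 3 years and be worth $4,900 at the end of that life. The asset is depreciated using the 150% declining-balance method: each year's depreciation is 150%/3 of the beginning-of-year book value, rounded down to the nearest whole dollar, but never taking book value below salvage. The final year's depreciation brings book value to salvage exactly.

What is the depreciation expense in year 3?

$3,767

Depreciable base = $34,665 − $4,900 = $29,765.
Year 1: ⌊$34,665 × 150%/3⌋ = $17,332. Book value $17,333.
Year 2: ⌊$17,333 × 150%/3⌋ = $8,666. Book value $8,667.
Year 3 (final): $8,667 − $4,900 = $3,767. Book value $4,900.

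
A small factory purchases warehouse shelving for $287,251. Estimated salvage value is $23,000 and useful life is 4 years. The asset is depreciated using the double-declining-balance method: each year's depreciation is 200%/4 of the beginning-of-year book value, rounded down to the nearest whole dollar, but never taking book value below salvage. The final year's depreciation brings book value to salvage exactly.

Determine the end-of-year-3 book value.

$35,907

Depreciable base = $287,251 − $23,000 = $264,251.
Year 1: ⌊$287,251 × 200%/4⌋ = $143,625. Book value $143,626.
Year 2: ⌊$143,626 × 200%/4⌋ = $71,813. Book value $71,813.
Year 3: ⌊$71,813 × 200%/4⌋ = $35,906. Book value $35,907.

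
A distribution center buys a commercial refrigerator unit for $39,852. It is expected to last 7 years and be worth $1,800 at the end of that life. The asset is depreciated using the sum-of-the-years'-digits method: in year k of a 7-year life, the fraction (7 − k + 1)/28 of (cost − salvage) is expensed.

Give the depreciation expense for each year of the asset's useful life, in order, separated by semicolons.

Depreciable base = $39,852 − $1,800 = $38,052.
Sum of the years' digits = 7+6+5+4+3+2+1 = 28.
Year 1: $38,052 × 7/28 = $9,513. Book value $30,339.
Year 2: $38,052 × 6/28 = $8,154. Book value $22,185.
Year 3: $38,052 × 5/28 = $6,795. Book value $15,390.
Year 4: $38,052 × 4/28 = $5,436. Book value $9,954.
Year 5: $38,052 × 3/28 = $4,077. Book value $5,877.
Year 6: $38,052 × 2/28 = $2,718. Book value $3,159.
Year 7: $38,052 × 1/28 = $1,359. Book value $1,800.

$9,513; $8,154; $6,795; $5,436; $4,077; $2,718; $1,359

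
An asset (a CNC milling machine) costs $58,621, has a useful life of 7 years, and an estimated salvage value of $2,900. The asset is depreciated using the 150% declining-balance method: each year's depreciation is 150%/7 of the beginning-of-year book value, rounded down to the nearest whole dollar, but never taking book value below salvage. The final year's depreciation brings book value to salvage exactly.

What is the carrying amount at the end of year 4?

$22,342

Depreciable base = $58,621 − $2,900 = $55,721.
Year 1: ⌊$58,621 × 150%/7⌋ = $12,561. Book value $46,060.
Year 2: ⌊$46,060 × 150%/7⌋ = $9,870. Book value $36,190.
Year 3: ⌊$36,190 × 150%/7⌋ = $7,755. Book value $28,435.
Year 4: ⌊$28,435 × 150%/7⌋ = $6,093. Book value $22,342.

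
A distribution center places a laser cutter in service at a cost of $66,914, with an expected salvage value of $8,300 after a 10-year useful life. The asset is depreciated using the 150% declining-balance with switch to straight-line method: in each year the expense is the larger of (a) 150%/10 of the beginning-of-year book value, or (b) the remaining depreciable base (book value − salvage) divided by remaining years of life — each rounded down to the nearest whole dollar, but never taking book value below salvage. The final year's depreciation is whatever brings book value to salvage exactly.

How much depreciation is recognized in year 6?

$4,453

Depreciable base = $66,914 − $8,300 = $58,614.
Year 1: DB = ⌊$66,914 × 150%/10⌋ = $10,037; SL = ⌊$58,614/10⌋ = $5,861 → take DB $10,037. Book value $56,877.
Year 2: DB = ⌊$56,877 × 150%/10⌋ = $8,531; SL = ⌊$48,577/9⌋ = $5,397 → take DB $8,531. Book value $48,346.
Year 3: DB = ⌊$48,346 × 150%/10⌋ = $7,251; SL = ⌊$40,046/8⌋ = $5,005 → take DB $7,251. Book value $41,095.
Year 4: DB = ⌊$41,095 × 150%/10⌋ = $6,164; SL = ⌊$32,795/7⌋ = $4,685 → take DB $6,164. Book value $34,931.
Year 5: DB = ⌊$34,931 × 150%/10⌋ = $5,239; SL = ⌊$26,631/6⌋ = $4,438 → take DB $5,239. Book value $29,692.
Year 6: DB = ⌊$29,692 × 150%/10⌋ = $4,453; SL = ⌊$21,392/5⌋ = $4,278 → take DB $4,453. Book value $25,239.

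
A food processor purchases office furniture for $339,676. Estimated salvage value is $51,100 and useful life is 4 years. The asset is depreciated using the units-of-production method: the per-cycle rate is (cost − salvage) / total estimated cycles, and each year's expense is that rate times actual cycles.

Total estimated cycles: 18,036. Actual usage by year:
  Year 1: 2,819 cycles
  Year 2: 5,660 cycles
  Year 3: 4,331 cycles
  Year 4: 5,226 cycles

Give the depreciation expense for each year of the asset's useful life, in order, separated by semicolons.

Depreciable base = $339,676 − $51,100 = $288,576.
Rate = $288,576 / 18,036 cycles = $16 per cycle.
Year 1: 2,819 × $16 = $45,104. Book value $294,572.
Year 2: 5,660 × $16 = $90,560. Book value $204,012.
Year 3: 4,331 × $16 = $69,296. Book value $134,716.
Year 4: 5,226 × $16 = $83,616. Book value $51,100.

$45,104; $90,560; $69,296; $83,616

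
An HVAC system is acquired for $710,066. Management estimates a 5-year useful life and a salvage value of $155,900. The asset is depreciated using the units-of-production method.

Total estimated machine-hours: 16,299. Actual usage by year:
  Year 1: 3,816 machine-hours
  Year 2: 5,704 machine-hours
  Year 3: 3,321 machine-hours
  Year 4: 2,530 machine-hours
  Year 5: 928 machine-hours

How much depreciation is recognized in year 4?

$86,020

Depreciable base = $710,066 − $155,900 = $554,166.
Rate = $554,166 / 16,299 machine-hours = $34 per machine-hour.
Year 1: 3,816 × $34 = $129,744. Book value $580,322.
Year 2: 5,704 × $34 = $193,936. Book value $386,386.
Year 3: 3,321 × $34 = $112,914. Book value $273,472.
Year 4: 2,530 × $34 = $86,020. Book value $187,452.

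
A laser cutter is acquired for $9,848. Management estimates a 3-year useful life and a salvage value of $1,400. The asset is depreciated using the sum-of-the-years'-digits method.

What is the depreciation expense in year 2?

$2,816

Depreciable base = $9,848 − $1,400 = $8,448.
Sum of the years' digits = 3+2+1 = 6.
Year 1: $8,448 × 3/6 = $4,224. Book value $5,624.
Year 2: $8,448 × 2/6 = $2,816. Book value $2,808.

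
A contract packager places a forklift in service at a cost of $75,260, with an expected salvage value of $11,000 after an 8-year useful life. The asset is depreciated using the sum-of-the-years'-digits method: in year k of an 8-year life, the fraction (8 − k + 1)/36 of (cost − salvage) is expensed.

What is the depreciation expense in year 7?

$3,570

Depreciable base = $75,260 − $11,000 = $64,260.
Sum of the years' digits = 8+7+6+5+4+3+2+1 = 36.
Year 1: $64,260 × 8/36 = $14,280. Book value $60,980.
Year 2: $64,260 × 7/36 = $12,495. Book value $48,485.
Year 3: $64,260 × 6/36 = $10,710. Book value $37,775.
Year 4: $64,260 × 5/36 = $8,925. Book value $28,850.
Year 5: $64,260 × 4/36 = $7,140. Book value $21,710.
Year 6: $64,260 × 3/36 = $5,355. Book value $16,355.
Year 7: $64,260 × 2/36 = $3,570. Book value $12,785.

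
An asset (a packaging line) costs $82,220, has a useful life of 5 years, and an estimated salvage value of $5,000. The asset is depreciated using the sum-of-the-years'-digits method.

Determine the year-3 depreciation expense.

Depreciable base = $82,220 − $5,000 = $77,220.
Sum of the years' digits = 5+4+3+2+1 = 15.
Year 1: $77,220 × 5/15 = $25,740. Book value $56,480.
Year 2: $77,220 × 4/15 = $20,592. Book value $35,888.
Year 3: $77,220 × 3/15 = $15,444. Book value $20,444.

$15,444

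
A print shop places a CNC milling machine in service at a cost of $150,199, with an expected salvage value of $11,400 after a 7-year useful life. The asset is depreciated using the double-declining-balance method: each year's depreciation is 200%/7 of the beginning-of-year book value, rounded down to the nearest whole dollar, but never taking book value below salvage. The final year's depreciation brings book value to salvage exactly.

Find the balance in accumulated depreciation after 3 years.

$95,461

Depreciable base = $150,199 − $11,400 = $138,799.
Year 1: ⌊$150,199 × 200%/7⌋ = $42,914. Book value $107,285.
Year 2: ⌊$107,285 × 200%/7⌋ = $30,652. Book value $76,633.
Year 3: ⌊$76,633 × 200%/7⌋ = $21,895. Book value $54,738.
Accumulated through year 3 = $150,199 − $54,738 = $95,461.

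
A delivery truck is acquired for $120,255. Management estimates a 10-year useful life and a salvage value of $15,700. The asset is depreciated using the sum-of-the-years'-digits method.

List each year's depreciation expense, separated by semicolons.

Depreciable base = $120,255 − $15,700 = $104,555.
Sum of the years' digits = 10+9+8+7+6+5+4+3+2+1 = 55.
Year 1: $104,555 × 10/55 = $19,010. Book value $101,245.
Year 2: $104,555 × 9/55 = $17,109. Book value $84,136.
Year 3: $104,555 × 8/55 = $15,208. Book value $68,928.
Year 4: $104,555 × 7/55 = $13,307. Book value $55,621.
Year 5: $104,555 × 6/55 = $11,406. Book value $44,215.
Year 6: $104,555 × 5/55 = $9,505. Book value $34,710.
Year 7: $104,555 × 4/55 = $7,604. Book value $27,106.
Year 8: $104,555 × 3/55 = $5,703. Book value $21,403.
Year 9: $104,555 × 2/55 = $3,802. Book value $17,601.
Year 10: $104,555 × 1/55 = $1,901. Book value $15,700.

$19,010; $17,109; $15,208; $13,307; $11,406; $9,505; $7,604; $5,703; $3,802; $1,901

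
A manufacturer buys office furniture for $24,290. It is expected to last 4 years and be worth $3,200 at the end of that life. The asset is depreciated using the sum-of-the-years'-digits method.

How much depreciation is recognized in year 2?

$6,327

Depreciable base = $24,290 − $3,200 = $21,090.
Sum of the years' digits = 4+3+2+1 = 10.
Year 1: $21,090 × 4/10 = $8,436. Book value $15,854.
Year 2: $21,090 × 3/10 = $6,327. Book value $9,527.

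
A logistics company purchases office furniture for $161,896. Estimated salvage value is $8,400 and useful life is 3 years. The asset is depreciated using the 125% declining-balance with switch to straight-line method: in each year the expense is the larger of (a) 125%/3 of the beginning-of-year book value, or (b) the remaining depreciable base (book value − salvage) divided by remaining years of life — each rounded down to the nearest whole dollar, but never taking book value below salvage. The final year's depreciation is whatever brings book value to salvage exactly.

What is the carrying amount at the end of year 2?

Depreciable base = $161,896 − $8,400 = $153,496.
Year 1: DB = ⌊$161,896 × 125%/3⌋ = $67,456; SL = ⌊$153,496/3⌋ = $51,165 → take DB $67,456. Book value $94,440.
Year 2: DB = ⌊$94,440 × 125%/3⌋ = $39,350; SL = ⌊$86,040/2⌋ = $43,020 → take SL $43,020. Book value $51,420.

$51,420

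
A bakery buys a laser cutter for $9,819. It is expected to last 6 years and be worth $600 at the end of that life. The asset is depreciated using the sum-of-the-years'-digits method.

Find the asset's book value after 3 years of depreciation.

Depreciable base = $9,819 − $600 = $9,219.
Sum of the years' digits = 6+5+4+3+2+1 = 21.
Year 1: $9,219 × 6/21 = $2,634. Book value $7,185.
Year 2: $9,219 × 5/21 = $2,195. Book value $4,990.
Year 3: $9,219 × 4/21 = $1,756. Book value $3,234.

$3,234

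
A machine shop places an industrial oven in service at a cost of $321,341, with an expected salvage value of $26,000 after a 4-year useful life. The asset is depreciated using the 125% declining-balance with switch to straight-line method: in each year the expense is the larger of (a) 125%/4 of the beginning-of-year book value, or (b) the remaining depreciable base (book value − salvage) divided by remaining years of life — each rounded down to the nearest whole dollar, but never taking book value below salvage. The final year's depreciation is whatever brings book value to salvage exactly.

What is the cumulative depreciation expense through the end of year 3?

$232,399

Depreciable base = $321,341 − $26,000 = $295,341.
Year 1: DB = ⌊$321,341 × 125%/4⌋ = $100,419; SL = ⌊$295,341/4⌋ = $73,835 → take DB $100,419. Book value $220,922.
Year 2: DB = ⌊$220,922 × 125%/4⌋ = $69,038; SL = ⌊$194,922/3⌋ = $64,974 → take DB $69,038. Book value $151,884.
Year 3: DB = ⌊$151,884 × 125%/4⌋ = $47,463; SL = ⌊$125,884/2⌋ = $62,942 → take SL $62,942. Book value $88,942.
Accumulated through year 3 = $321,341 − $88,942 = $232,399.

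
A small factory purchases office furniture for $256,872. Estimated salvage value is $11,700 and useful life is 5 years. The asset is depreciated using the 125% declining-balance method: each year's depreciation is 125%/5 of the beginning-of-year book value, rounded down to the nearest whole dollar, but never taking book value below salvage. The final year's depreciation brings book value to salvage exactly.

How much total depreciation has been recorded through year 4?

Depreciable base = $256,872 − $11,700 = $245,172.
Year 1: ⌊$256,872 × 125%/5⌋ = $64,218. Book value $192,654.
Year 2: ⌊$192,654 × 125%/5⌋ = $48,163. Book value $144,491.
Year 3: ⌊$144,491 × 125%/5⌋ = $36,122. Book value $108,369.
Year 4: ⌊$108,369 × 125%/5⌋ = $27,092. Book value $81,277.
Accumulated through year 4 = $256,872 − $81,277 = $175,595.

$175,595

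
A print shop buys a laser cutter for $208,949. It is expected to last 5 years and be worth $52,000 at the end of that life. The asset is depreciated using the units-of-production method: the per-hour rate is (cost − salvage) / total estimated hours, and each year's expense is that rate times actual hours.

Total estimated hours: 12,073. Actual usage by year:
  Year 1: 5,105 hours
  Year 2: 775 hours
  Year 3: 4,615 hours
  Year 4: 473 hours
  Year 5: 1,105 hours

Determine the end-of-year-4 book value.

$66,365

Depreciable base = $208,949 − $52,000 = $156,949.
Rate = $156,949 / 12,073 hours = $13 per hour.
Year 1: 5,105 × $13 = $66,365. Book value $142,584.
Year 2: 775 × $13 = $10,075. Book value $132,509.
Year 3: 4,615 × $13 = $59,995. Book value $72,514.
Year 4: 473 × $13 = $6,149. Book value $66,365.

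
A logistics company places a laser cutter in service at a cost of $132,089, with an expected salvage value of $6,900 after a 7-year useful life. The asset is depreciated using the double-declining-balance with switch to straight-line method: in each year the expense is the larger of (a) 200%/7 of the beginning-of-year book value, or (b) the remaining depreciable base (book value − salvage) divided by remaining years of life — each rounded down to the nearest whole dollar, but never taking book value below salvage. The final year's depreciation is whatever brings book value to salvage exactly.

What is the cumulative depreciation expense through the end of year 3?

Depreciable base = $132,089 − $6,900 = $125,189.
Year 1: DB = ⌊$132,089 × 200%/7⌋ = $37,739; SL = ⌊$125,189/7⌋ = $17,884 → take DB $37,739. Book value $94,350.
Year 2: DB = ⌊$94,350 × 200%/7⌋ = $26,957; SL = ⌊$87,450/6⌋ = $14,575 → take DB $26,957. Book value $67,393.
Year 3: DB = ⌊$67,393 × 200%/7⌋ = $19,255; SL = ⌊$60,493/5⌋ = $12,098 → take DB $19,255. Book value $48,138.
Accumulated through year 3 = $132,089 − $48,138 = $83,951.

$83,951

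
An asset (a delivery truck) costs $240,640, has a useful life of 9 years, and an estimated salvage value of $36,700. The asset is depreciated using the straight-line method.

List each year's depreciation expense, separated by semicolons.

$22,660; $22,660; $22,660; $22,660; $22,660; $22,660; $22,660; $22,660; $22,660

Depreciable base = $240,640 − $36,700 = $203,940.
Annual expense = $203,940 / 9 = $22,660.
End of year 1: book value $217,980.
End of year 2: book value $195,320.
End of year 3: book value $172,660.
End of year 4: book value $150,000.
End of year 5: book value $127,340.
End of year 6: book value $104,680.
End of year 7: book value $82,020.
End of year 8: book value $59,360.
End of year 9: book value $36,700.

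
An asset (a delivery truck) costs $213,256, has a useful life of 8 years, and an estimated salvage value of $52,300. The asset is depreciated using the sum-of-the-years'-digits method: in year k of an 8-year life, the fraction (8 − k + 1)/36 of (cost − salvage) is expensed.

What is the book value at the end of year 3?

$119,365

Depreciable base = $213,256 − $52,300 = $160,956.
Sum of the years' digits = 8+7+6+5+4+3+2+1 = 36.
Year 1: $160,956 × 8/36 = $35,768. Book value $177,488.
Year 2: $160,956 × 7/36 = $31,297. Book value $146,191.
Year 3: $160,956 × 6/36 = $26,826. Book value $119,365.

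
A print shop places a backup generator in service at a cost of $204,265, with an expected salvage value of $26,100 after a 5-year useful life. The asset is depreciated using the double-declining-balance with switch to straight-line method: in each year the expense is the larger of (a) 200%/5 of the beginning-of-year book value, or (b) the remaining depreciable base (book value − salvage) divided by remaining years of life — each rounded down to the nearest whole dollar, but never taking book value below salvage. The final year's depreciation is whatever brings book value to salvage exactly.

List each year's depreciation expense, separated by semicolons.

Depreciable base = $204,265 − $26,100 = $178,165.
Year 1: DB = ⌊$204,265 × 200%/5⌋ = $81,706; SL = ⌊$178,165/5⌋ = $35,633 → take DB $81,706. Book value $122,559.
Year 2: DB = ⌊$122,559 × 200%/5⌋ = $49,023; SL = ⌊$96,459/4⌋ = $24,114 → take DB $49,023. Book value $73,536.
Year 3: DB = ⌊$73,536 × 200%/5⌋ = $29,414; SL = ⌊$47,436/3⌋ = $15,812 → take DB $29,414. Book value $44,122.
Year 4: DB = ⌊$44,122 × 200%/5⌋ = $17,648; SL = ⌊$18,022/2⌋ = $9,011 → take DB $17,648. Book value $26,474.
Year 5 (final): $26,474 − $26,100 = $374. Book value $26,100.

$81,706; $49,023; $29,414; $17,648; $374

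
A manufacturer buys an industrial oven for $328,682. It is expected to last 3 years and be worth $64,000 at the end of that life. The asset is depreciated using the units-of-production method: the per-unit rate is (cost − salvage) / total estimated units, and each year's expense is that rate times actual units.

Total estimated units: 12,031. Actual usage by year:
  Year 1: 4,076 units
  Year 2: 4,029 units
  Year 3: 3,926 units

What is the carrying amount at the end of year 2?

Depreciable base = $328,682 − $64,000 = $264,682.
Rate = $264,682 / 12,031 units = $22 per unit.
Year 1: 4,076 × $22 = $89,672. Book value $239,010.
Year 2: 4,029 × $22 = $88,638. Book value $150,372.

$150,372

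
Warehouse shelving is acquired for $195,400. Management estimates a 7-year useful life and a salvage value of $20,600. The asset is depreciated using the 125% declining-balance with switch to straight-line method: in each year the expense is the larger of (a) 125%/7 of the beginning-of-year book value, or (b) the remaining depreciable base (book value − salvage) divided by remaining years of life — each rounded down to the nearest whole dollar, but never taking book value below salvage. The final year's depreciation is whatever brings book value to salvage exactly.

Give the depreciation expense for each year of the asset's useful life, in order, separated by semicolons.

$34,892; $28,662; $23,543; $21,925; $21,926; $21,926; $21,926

Depreciable base = $195,400 − $20,600 = $174,800.
Year 1: DB = ⌊$195,400 × 125%/7⌋ = $34,892; SL = ⌊$174,800/7⌋ = $24,971 → take DB $34,892. Book value $160,508.
Year 2: DB = ⌊$160,508 × 125%/7⌋ = $28,662; SL = ⌊$139,908/6⌋ = $23,318 → take DB $28,662. Book value $131,846.
Year 3: DB = ⌊$131,846 × 125%/7⌋ = $23,543; SL = ⌊$111,246/5⌋ = $22,249 → take DB $23,543. Book value $108,303.
Year 4: DB = ⌊$108,303 × 125%/7⌋ = $19,339; SL = ⌊$87,703/4⌋ = $21,925 → take SL $21,925. Book value $86,378.
Year 5: DB = ⌊$86,378 × 125%/7⌋ = $15,424; SL = ⌊$65,778/3⌋ = $21,926 → take SL $21,926. Book value $64,452.
Year 6: DB = ⌊$64,452 × 125%/7⌋ = $11,509; SL = ⌊$43,852/2⌋ = $21,926 → take SL $21,926. Book value $42,526.
Year 7 (final): $42,526 − $20,600 = $21,926. Book value $20,600.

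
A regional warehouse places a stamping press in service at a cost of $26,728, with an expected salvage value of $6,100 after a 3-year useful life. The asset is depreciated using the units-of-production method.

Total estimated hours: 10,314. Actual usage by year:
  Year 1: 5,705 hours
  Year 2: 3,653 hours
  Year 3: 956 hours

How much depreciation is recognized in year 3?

Depreciable base = $26,728 − $6,100 = $20,628.
Rate = $20,628 / 10,314 hours = $2 per hour.
Year 1: 5,705 × $2 = $11,410. Book value $15,318.
Year 2: 3,653 × $2 = $7,306. Book value $8,012.
Year 3: 956 × $2 = $1,912. Book value $6,100.

$1,912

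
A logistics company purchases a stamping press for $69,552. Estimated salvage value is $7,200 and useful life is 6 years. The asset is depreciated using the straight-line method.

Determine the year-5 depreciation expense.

Depreciable base = $69,552 − $7,200 = $62,352.
Annual expense = $62,352 / 6 = $10,392.

$10,392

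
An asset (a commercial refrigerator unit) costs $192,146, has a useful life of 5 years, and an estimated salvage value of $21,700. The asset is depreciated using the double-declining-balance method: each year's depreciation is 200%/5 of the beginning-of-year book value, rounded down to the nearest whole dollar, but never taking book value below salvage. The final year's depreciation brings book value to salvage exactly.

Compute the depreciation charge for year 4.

Depreciable base = $192,146 − $21,700 = $170,446.
Year 1: ⌊$192,146 × 200%/5⌋ = $76,858. Book value $115,288.
Year 2: ⌊$115,288 × 200%/5⌋ = $46,115. Book value $69,173.
Year 3: ⌊$69,173 × 200%/5⌋ = $27,669. Book value $41,504.
Year 4: ⌊$41,504 × 200%/5⌋ = $16,601. Book value $24,903.

$16,601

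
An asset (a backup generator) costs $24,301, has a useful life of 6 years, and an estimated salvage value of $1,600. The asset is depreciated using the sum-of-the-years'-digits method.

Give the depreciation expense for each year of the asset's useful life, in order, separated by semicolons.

$6,486; $5,405; $4,324; $3,243; $2,162; $1,081

Depreciable base = $24,301 − $1,600 = $22,701.
Sum of the years' digits = 6+5+4+3+2+1 = 21.
Year 1: $22,701 × 6/21 = $6,486. Book value $17,815.
Year 2: $22,701 × 5/21 = $5,405. Book value $12,410.
Year 3: $22,701 × 4/21 = $4,324. Book value $8,086.
Year 4: $22,701 × 3/21 = $3,243. Book value $4,843.
Year 5: $22,701 × 2/21 = $2,162. Book value $2,681.
Year 6: $22,701 × 1/21 = $1,081. Book value $1,600.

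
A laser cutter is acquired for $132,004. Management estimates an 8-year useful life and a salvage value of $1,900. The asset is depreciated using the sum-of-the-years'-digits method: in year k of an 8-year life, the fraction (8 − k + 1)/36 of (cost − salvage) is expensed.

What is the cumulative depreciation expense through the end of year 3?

$75,894

Depreciable base = $132,004 − $1,900 = $130,104.
Sum of the years' digits = 8+7+6+5+4+3+2+1 = 36.
Year 1: $130,104 × 8/36 = $28,912. Book value $103,092.
Year 2: $130,104 × 7/36 = $25,298. Book value $77,794.
Year 3: $130,104 × 6/36 = $21,684. Book value $56,110.
Accumulated through year 3 = $132,004 − $56,110 = $75,894.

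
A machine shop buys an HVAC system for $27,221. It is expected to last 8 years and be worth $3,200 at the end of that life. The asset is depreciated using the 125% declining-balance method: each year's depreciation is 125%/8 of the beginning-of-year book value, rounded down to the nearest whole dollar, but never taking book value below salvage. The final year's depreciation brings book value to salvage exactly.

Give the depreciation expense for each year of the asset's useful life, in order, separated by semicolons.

$4,253; $3,588; $3,028; $2,555; $2,155; $1,819; $1,534; $5,089

Depreciable base = $27,221 − $3,200 = $24,021.
Year 1: ⌊$27,221 × 125%/8⌋ = $4,253. Book value $22,968.
Year 2: ⌊$22,968 × 125%/8⌋ = $3,588. Book value $19,380.
Year 3: ⌊$19,380 × 125%/8⌋ = $3,028. Book value $16,352.
Year 4: ⌊$16,352 × 125%/8⌋ = $2,555. Book value $13,797.
Year 5: ⌊$13,797 × 125%/8⌋ = $2,155. Book value $11,642.
Year 6: ⌊$11,642 × 125%/8⌋ = $1,819. Book value $9,823.
Year 7: ⌊$9,823 × 125%/8⌋ = $1,534. Book value $8,289.
Year 8 (final): $8,289 − $3,200 = $5,089. Book value $3,200.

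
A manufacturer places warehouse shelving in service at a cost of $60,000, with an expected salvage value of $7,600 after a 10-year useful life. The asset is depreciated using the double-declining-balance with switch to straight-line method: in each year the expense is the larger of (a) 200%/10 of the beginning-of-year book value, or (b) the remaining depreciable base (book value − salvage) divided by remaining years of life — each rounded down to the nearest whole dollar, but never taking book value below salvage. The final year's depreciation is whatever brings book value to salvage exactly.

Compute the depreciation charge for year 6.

Depreciable base = $60,000 − $7,600 = $52,400.
Year 1: DB = ⌊$60,000 × 200%/10⌋ = $12,000; SL = ⌊$52,400/10⌋ = $5,240 → take DB $12,000. Book value $48,000.
Year 2: DB = ⌊$48,000 × 200%/10⌋ = $9,600; SL = ⌊$40,400/9⌋ = $4,488 → take DB $9,600. Book value $38,400.
Year 3: DB = ⌊$38,400 × 200%/10⌋ = $7,680; SL = ⌊$30,800/8⌋ = $3,850 → take DB $7,680. Book value $30,720.
Year 4: DB = ⌊$30,720 × 200%/10⌋ = $6,144; SL = ⌊$23,120/7⌋ = $3,302 → take DB $6,144. Book value $24,576.
Year 5: DB = ⌊$24,576 × 200%/10⌋ = $4,915; SL = ⌊$16,976/6⌋ = $2,829 → take DB $4,915. Book value $19,661.
Year 6: DB = ⌊$19,661 × 200%/10⌋ = $3,932; SL = ⌊$12,061/5⌋ = $2,412 → take DB $3,932. Book value $15,729.

$3,932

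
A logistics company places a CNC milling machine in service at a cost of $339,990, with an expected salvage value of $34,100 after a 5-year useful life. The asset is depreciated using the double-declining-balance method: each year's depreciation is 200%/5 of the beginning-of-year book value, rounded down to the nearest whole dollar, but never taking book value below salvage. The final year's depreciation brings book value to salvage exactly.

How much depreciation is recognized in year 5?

$9,964

Depreciable base = $339,990 − $34,100 = $305,890.
Year 1: ⌊$339,990 × 200%/5⌋ = $135,996. Book value $203,994.
Year 2: ⌊$203,994 × 200%/5⌋ = $81,597. Book value $122,397.
Year 3: ⌊$122,397 × 200%/5⌋ = $48,958. Book value $73,439.
Year 4: ⌊$73,439 × 200%/5⌋ = $29,375. Book value $44,064.
Year 5 (final): $44,064 − $34,100 = $9,964. Book value $34,100.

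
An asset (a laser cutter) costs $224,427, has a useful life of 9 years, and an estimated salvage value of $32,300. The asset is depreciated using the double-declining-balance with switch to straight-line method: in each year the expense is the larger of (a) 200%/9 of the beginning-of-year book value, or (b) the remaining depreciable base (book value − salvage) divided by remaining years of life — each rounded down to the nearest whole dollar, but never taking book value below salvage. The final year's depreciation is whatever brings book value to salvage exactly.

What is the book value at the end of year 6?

Depreciable base = $224,427 − $32,300 = $192,127.
Year 1: DB = ⌊$224,427 × 200%/9⌋ = $49,872; SL = ⌊$192,127/9⌋ = $21,347 → take DB $49,872. Book value $174,555.
Year 2: DB = ⌊$174,555 × 200%/9⌋ = $38,790; SL = ⌊$142,255/8⌋ = $17,781 → take DB $38,790. Book value $135,765.
Year 3: DB = ⌊$135,765 × 200%/9⌋ = $30,170; SL = ⌊$103,465/7⌋ = $14,780 → take DB $30,170. Book value $105,595.
Year 4: DB = ⌊$105,595 × 200%/9⌋ = $23,465; SL = ⌊$73,295/6⌋ = $12,215 → take DB $23,465. Book value $82,130.
Year 5: DB = ⌊$82,130 × 200%/9⌋ = $18,251; SL = ⌊$49,830/5⌋ = $9,966 → take DB $18,251. Book value $63,879.
Year 6: DB = ⌊$63,879 × 200%/9⌋ = $14,195; SL = ⌊$31,579/4⌋ = $7,894 → take DB $14,195. Book value $49,684.

$49,684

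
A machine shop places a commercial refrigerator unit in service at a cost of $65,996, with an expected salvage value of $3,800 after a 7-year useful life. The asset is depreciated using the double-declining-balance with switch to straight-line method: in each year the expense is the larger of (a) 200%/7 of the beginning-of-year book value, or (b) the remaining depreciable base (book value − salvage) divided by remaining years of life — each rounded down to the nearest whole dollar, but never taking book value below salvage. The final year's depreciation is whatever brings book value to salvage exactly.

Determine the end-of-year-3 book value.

$24,052

Depreciable base = $65,996 − $3,800 = $62,196.
Year 1: DB = ⌊$65,996 × 200%/7⌋ = $18,856; SL = ⌊$62,196/7⌋ = $8,885 → take DB $18,856. Book value $47,140.
Year 2: DB = ⌊$47,140 × 200%/7⌋ = $13,468; SL = ⌊$43,340/6⌋ = $7,223 → take DB $13,468. Book value $33,672.
Year 3: DB = ⌊$33,672 × 200%/7⌋ = $9,620; SL = ⌊$29,872/5⌋ = $5,974 → take DB $9,620. Book value $24,052.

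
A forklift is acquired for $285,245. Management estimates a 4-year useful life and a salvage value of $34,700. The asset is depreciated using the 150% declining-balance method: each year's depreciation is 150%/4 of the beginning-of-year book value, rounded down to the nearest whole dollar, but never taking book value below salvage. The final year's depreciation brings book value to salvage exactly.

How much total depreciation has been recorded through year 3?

Depreciable base = $285,245 − $34,700 = $250,545.
Year 1: ⌊$285,245 × 150%/4⌋ = $106,966. Book value $178,279.
Year 2: ⌊$178,279 × 150%/4⌋ = $66,854. Book value $111,425.
Year 3: ⌊$111,425 × 150%/4⌋ = $41,784. Book value $69,641.
Accumulated through year 3 = $285,245 − $69,641 = $215,604.

$215,604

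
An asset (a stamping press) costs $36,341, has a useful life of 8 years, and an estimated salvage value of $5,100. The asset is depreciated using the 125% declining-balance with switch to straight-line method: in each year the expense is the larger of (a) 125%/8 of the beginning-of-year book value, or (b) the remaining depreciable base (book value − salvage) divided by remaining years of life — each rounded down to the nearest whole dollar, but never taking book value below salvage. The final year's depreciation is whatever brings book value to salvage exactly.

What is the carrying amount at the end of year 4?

Depreciable base = $36,341 − $5,100 = $31,241.
Year 1: DB = ⌊$36,341 × 125%/8⌋ = $5,678; SL = ⌊$31,241/8⌋ = $3,905 → take DB $5,678. Book value $30,663.
Year 2: DB = ⌊$30,663 × 125%/8⌋ = $4,791; SL = ⌊$25,563/7⌋ = $3,651 → take DB $4,791. Book value $25,872.
Year 3: DB = ⌊$25,872 × 125%/8⌋ = $4,042; SL = ⌊$20,772/6⌋ = $3,462 → take DB $4,042. Book value $21,830.
Year 4: DB = ⌊$21,830 × 125%/8⌋ = $3,410; SL = ⌊$16,730/5⌋ = $3,346 → take DB $3,410. Book value $18,420.

$18,420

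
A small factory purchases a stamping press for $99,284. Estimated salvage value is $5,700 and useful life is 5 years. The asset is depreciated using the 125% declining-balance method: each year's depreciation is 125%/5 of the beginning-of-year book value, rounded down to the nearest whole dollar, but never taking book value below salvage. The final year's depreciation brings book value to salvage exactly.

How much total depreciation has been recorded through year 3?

$57,398

Depreciable base = $99,284 − $5,700 = $93,584.
Year 1: ⌊$99,284 × 125%/5⌋ = $24,821. Book value $74,463.
Year 2: ⌊$74,463 × 125%/5⌋ = $18,615. Book value $55,848.
Year 3: ⌊$55,848 × 125%/5⌋ = $13,962. Book value $41,886.
Accumulated through year 3 = $99,284 − $41,886 = $57,398.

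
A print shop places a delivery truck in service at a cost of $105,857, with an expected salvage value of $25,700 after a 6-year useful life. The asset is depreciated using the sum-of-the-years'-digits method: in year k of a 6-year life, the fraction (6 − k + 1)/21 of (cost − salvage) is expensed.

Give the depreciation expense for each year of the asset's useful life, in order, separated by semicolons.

Depreciable base = $105,857 − $25,700 = $80,157.
Sum of the years' digits = 6+5+4+3+2+1 = 21.
Year 1: $80,157 × 6/21 = $22,902. Book value $82,955.
Year 2: $80,157 × 5/21 = $19,085. Book value $63,870.
Year 3: $80,157 × 4/21 = $15,268. Book value $48,602.
Year 4: $80,157 × 3/21 = $11,451. Book value $37,151.
Year 5: $80,157 × 2/21 = $7,634. Book value $29,517.
Year 6: $80,157 × 1/21 = $3,817. Book value $25,700.

$22,902; $19,085; $15,268; $11,451; $7,634; $3,817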